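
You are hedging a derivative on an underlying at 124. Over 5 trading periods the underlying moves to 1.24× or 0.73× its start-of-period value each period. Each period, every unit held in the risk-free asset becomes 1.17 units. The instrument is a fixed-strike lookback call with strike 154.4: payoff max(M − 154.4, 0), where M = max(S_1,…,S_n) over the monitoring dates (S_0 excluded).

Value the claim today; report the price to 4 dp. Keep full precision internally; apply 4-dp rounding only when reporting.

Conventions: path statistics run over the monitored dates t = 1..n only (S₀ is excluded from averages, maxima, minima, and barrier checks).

No-arbitrage gives p* = (R−d)/(u−d) = 0.8627: enumerate every path, weight its payoff by its p*-probability, and discount by R^5.
Enumerate all 2^5 = 32 price paths (U = up ×1.24, D = down ×0.73); each path with k up-moves has probability p*^k·(1−p*)^(5−k).
DDDDD: M=90.5200, payoff=0.0000, prob=0.000049
UDDDD: M=153.7600, payoff=0.0000, prob=0.000306
DUDDD: M=112.2448, payoff=0.0000, prob=0.000306
UUDDD: M=190.6624, payoff=36.2624, prob=0.001925
DDUDD: M=90.5200, payoff=0.0000, prob=0.000306
UDUDD: M=153.7600, payoff=0.0000, prob=0.001925
DUUDD: M=139.1836, payoff=0.0000, prob=0.001925
UUUDD: M=236.4214, payoff=82.0214, prob=0.012098
DDDUD: M=90.5200, payoff=0.0000, prob=0.000306
UDDUD: M=153.7600, payoff=0.0000, prob=0.001925
DUDUD: M=112.2448, payoff=0.0000, prob=0.001925
UUDUD: M=190.6624, payoff=36.2624, prob=0.012098
DDUUD: M=101.6040, payoff=0.0000, prob=0.001925
UDUUD: M=172.5876, payoff=18.1876, prob=0.012098
DUUUD: M=172.5876, payoff=18.1876, prob=0.012098
UUUUD: M=293.1625, payoff=138.7625, prob=0.076043
DDDDU: M=90.5200, payoff=0.0000, prob=0.000306
UDDDU: M=153.7600, payoff=0.0000, prob=0.001925
DUDDU: M=112.2448, payoff=0.0000, prob=0.001925
UUDDU: M=190.6624, payoff=36.2624, prob=0.012098
DDUDU: M=90.5200, payoff=0.0000, prob=0.001925
UDUDU: M=153.7600, payoff=0.0000, prob=0.012098
DUUDU: M=139.1836, payoff=0.0000, prob=0.012098
UUUDU: M=236.4214, payoff=82.0214, prob=0.076043
DDDUU: M=90.5200, payoff=0.0000, prob=0.001925
UDDUU: M=153.7600, payoff=0.0000, prob=0.012098
DUDUU: M=125.9890, payoff=0.0000, prob=0.012098
UUDUU: M=214.0086, payoff=59.6086, prob=0.076043
DDUUU: M=125.9890, payoff=0.0000, prob=0.012098
UDUUU: M=214.0086, payoff=59.6086, prob=0.076043
DUUUU: M=214.0086, payoff=59.6086, prob=0.076043
UUUUU: M=363.5215, payoff=209.1215, prob=0.477983
Price = Σ prob·payoff / R^5 = 132.723471 / 2.192448 = 60.5367

price = 60.5367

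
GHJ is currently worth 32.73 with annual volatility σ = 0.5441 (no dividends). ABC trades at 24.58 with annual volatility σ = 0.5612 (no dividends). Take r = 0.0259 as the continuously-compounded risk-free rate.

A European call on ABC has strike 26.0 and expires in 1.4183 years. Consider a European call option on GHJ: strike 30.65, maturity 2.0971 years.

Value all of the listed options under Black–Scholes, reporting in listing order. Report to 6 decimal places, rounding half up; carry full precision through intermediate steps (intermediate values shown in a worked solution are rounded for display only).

[ABC call K=26.0]
σ√T = 0.5612·√1.4183 = 0.668347
d₁ = (ln(S/K) + (r+σ²/2)T) / (σ√T) = (ln(24.58/26.0) + (0.0259+0.5612²/2)·1.4183) / 0.668347 = (-0.056163 + 0.260078) / 0.668347 = 0.305102
d₂ = d₁ − σ√T = 0.305102 − 0.668347 = -0.363244
e^{−rT} = 0.963933
N(d₁) = 0.619856,  N(d₂) = 0.358211
price = S·N(d₁) − K·e^{−rT}·N(d₂) = 15.236058 − 8.977578 = 6.258480
[GHJ call K=30.65]
σ√T = 0.5441·√2.0971 = 0.787931
d₁ = (ln(S/K) + (r+σ²/2)T) / (σ√T) = (ln(32.73/30.65) + (0.0259+0.5441²/2)·2.0971) / 0.787931 = (0.065659 + 0.364733) / 0.787931 = 0.546231
d₂ = d₁ − σ√T = 0.546231 − 0.787931 = -0.241701
e^{−rT} = 0.947134
N(d₁) = 0.707546,  N(d₂) = 0.404506
price = S·N(d₁) − K·e^{−rT}·N(d₂) = 23.157989 − 11.742670 = 11.415319

price(ABC call K=26.0) = 6.258480
price(GHJ call K=30.65) = 11.415319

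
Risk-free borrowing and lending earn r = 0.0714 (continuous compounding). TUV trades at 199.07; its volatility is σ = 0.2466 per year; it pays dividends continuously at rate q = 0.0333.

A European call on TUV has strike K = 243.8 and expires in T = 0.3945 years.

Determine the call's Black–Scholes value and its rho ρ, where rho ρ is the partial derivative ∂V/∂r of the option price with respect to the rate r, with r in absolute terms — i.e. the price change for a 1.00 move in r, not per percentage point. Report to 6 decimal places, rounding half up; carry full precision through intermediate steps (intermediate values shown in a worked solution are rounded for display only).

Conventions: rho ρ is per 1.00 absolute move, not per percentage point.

price = 1.827332
ρ = 9.228475

σ√T = 0.2466·√0.3945 = 0.154888
d₁ = (ln(S/K) + (r−q+σ²/2)T) / (σ√T) = (ln(199.07/243.8) + (0.0714−0.0333+0.2466²/2)·0.3945) / 0.154888 = (-0.202692 + 0.027026) / 0.154888 = -1.134153
d₂ = d₁ − σ√T = -1.134153 − 0.154888 = -1.289040
e^{−rT} = 0.972226
e^{−qT} = 0.986949
N(d₁) = 0.128365,  N(d₂) = 0.098692
Call price V = S·e^{−qT}·N(d₁) − K·e^{−rT}·N(d₂) = 25.220170 − 23.392838 = 1.827332
ρ = K·T·e^{−rT}·N(d₂) = 9.228475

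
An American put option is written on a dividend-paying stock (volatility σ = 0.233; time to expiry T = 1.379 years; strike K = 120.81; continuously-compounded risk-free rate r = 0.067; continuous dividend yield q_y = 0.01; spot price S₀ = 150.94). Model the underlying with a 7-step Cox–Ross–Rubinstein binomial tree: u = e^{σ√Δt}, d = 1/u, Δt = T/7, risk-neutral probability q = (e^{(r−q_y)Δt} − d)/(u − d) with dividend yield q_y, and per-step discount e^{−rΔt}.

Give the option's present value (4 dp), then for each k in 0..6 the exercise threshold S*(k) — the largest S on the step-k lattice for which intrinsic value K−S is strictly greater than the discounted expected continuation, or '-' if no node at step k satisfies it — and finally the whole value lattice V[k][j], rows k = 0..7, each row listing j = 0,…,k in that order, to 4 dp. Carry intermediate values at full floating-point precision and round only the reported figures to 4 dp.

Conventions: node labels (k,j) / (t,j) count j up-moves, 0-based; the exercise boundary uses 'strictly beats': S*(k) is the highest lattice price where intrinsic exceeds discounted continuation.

Δt=0.19700  u=1.10895  d=0.90175  q=0.52867  discount=0.98689
step 7 (expiry): payoffs max(K−S,0) = 47.6266 30.8108 10.1311 0.0000 0.0000 0.0000 0.0000 0.0000
step 6: (k=6,j=0): S=81.1569, K−S=39.6531, hold=38.2287 ⇒ V=39.6531 exercise | (k=6,j=1): S=99.8049, K−S=21.0051, hold=19.6174 ⇒ V=21.0051 exercise | (k=6,j=2): S=122.7377, K−S=0.0000, hold=4.7125 ⇒ V=4.7125 continue | (k=6,j=3): S=150.9400, K−S=0.0000, hold=0.0000 ⇒ V=0.0000 continue | (k=6,j=4): S=185.6225, K−S=0.0000, hold=0.0000 ⇒ V=0.0000 continue | (k=6,j=5): S=228.2742, K−S=0.0000, hold=0.0000 ⇒ V=0.0000 continue | (k=6,j=6): S=280.7263, K−S=0.0000, hold=0.0000 ⇒ V=0.0000 continue  boundary S*=99.8049
step 5: (k=5,j=0): S=89.9992, K−S=30.8108, hold=29.4038 ⇒ V=30.8108 exercise | (k=5,j=1): S=110.6789, K−S=10.1311, hold=12.2292 ⇒ V=12.2292 continue | (k=5,j=2): S=136.1104, K−S=0.0000, hold=2.1920 ⇒ V=2.1920 continue | (k=5,j=3): S=167.3854, K−S=0.0000, hold=0.0000 ⇒ V=0.0000 continue | (k=5,j=4): S=205.8466, K−S=0.0000, hold=0.0000 ⇒ V=0.0000 continue | (k=5,j=5): S=253.1454, K−S=0.0000, hold=0.0000 ⇒ V=0.0000 continue  boundary S*=89.9992
step 4: (k=4,j=0): S=99.8049, K−S=21.0051, hold=20.7121 ⇒ V=21.0051 exercise | (k=4,j=1): S=122.7377, K−S=0.0000, hold=6.8321 ⇒ V=6.8321 continue | (k=4,j=2): S=150.9400, K−S=0.0000, hold=1.0196 ⇒ V=1.0196 continue | (k=4,j=3): S=185.6225, K−S=0.0000, hold=0.0000 ⇒ V=0.0000 continue | (k=4,j=4): S=228.2742, K−S=0.0000, hold=0.0000 ⇒ V=0.0000 continue  boundary S*=99.8049
step 3: (k=3,j=0): S=110.6789, K−S=10.1311, hold=13.3351 ⇒ V=13.3351 continue | (k=3,j=1): S=136.1104, K−S=0.0000, hold=3.7099 ⇒ V=3.7099 continue | (k=3,j=2): S=167.3854, K−S=0.0000, hold=0.4743 ⇒ V=0.4743 continue | (k=3,j=3): S=205.8466, K−S=0.0000, hold=0.0000 ⇒ V=0.0000 continue  boundary S*=-
step 2: (k=2,j=0): S=122.7377, K−S=0.0000, hold=8.1385 ⇒ V=8.1385 continue | (k=2,j=1): S=150.9400, K−S=0.0000, hold=1.9731 ⇒ V=1.9731 continue | (k=2,j=2): S=185.6225, K−S=0.0000, hold=0.2206 ⇒ V=0.2206 continue  boundary S*=-
step 1: (k=1,j=0): S=136.1104, K−S=0.0000, hold=4.8151 ⇒ V=4.8151 continue | (k=1,j=1): S=167.3854, K−S=0.0000, hold=1.0329 ⇒ V=1.0329 continue  boundary S*=-
step 0: (k=0,j=0): S=150.9400, K−S=0.0000, hold=2.7786 ⇒ V=2.7786 continue  boundary S*=-

price = 2.7786
boundary = - - - - 99.8049 89.9992 99.8049
tree:
2.7786
4.8151 1.0329
8.1385 1.9731 0.2206
13.3351 3.7099 0.4743 0.0000
21.0051 6.8321 1.0196 0.0000 0.0000
30.8108 12.2292 2.1920 0.0000 0.0000 0.0000
39.6531 21.0051 4.7125 0.0000 0.0000 0.0000 0.0000
47.6266 30.8108 10.1311 0.0000 0.0000 0.0000 0.0000 0.0000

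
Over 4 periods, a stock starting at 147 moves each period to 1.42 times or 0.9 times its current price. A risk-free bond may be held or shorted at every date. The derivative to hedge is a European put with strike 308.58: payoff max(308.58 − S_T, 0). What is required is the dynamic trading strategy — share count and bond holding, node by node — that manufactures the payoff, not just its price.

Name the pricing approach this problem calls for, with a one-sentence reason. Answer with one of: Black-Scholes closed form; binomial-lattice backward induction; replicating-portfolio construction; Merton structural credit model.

Key observation: what is demanded is not a single number but the (Δ, B) position at each node of the 1.42/0.9 tree starting at 147; constructing those positions is the replicating-portfolio method.

framework: replicating-portfolio construction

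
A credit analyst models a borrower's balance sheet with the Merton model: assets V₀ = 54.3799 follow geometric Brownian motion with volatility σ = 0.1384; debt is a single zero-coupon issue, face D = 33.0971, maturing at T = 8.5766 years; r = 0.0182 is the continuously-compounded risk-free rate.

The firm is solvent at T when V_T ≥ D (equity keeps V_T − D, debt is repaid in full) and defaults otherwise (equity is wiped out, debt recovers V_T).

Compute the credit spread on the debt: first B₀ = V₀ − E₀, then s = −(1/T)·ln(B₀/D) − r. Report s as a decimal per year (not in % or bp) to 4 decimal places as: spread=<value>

Work the structural quantities from V₀ = 54.3799 against face 33.0971:
d₁ = [ln(V₀/D) + (r + σ²/2)T] / (σ√T)
   = [ln(54.3799/33.0971) + (0.0182 + 0.5·0.1384²)·8.5766] / (0.1384·√8.5766)
   = [0.496549 + 0.238235] / 0.405316 = 1.812866
d₂ = d₁ − σ√T = 1.812866 − 0.405316 = 1.407550
N(d₁) = 0.965074,  N(d₂) = 0.920368,  e^(−rT) = 0.855479
E₀ = V₀·N(d₁) − D·e^(−rT)·N(d₂)
   = 54.3799·0.965074 − 33.0971·0.855479·0.920368 = 26.421446
B₀ = V₀ − E₀ = 54.3799 − 26.421446 = 27.958454
spread = −(1/T)·ln(B₀/D) − r = −(1/8.5766)·ln(27.958454/33.0971) − 0.0182 = 0.00147283

spread=0.0015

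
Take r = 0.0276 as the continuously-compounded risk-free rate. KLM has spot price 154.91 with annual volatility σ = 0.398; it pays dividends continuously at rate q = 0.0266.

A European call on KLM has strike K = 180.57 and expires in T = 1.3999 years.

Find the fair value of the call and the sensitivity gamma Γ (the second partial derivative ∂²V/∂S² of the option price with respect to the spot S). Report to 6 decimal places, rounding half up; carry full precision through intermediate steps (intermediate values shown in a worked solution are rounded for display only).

σ√T = 0.398·√1.3999 = 0.470903
d₁ = (ln(S/K) + (r−q+σ²/2)T) / (σ√T) = (ln(154.91/180.57) + (0.0276−0.0266+0.398²/2)·1.3999) / 0.470903 = (-0.153274 + 0.112275) / 0.470903 = -0.087066
d₂ = d₁ − σ√T = -0.087066 − 0.470903 = -0.557969
e^{−rT} = 0.962100
e^{−qT} = 0.963447
N(d₁) = 0.465310,  N(d₂) = 0.288433
Call price V = S·e^{−qT}·N(d₁) − K·e^{−rT}·N(d₂) = 69.446378 − 50.108389 = 19.337989
φ(d₁) = (1/√(2π))·e^{−d₁²/2} = 0.397433
Γ = e^{−qT}·φ(d₁) / (S·σ·√T) = 0.005249

price = 19.337989
Γ = 0.005249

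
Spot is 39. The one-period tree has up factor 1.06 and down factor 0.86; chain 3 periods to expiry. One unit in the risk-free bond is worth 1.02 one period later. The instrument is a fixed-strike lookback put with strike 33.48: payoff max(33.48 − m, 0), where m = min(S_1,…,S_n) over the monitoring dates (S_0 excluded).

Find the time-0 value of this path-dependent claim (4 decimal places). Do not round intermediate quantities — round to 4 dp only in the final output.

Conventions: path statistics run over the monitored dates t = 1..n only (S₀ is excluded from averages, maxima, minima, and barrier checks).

price = 0.3804

Under the martingale measure an up-move has probability p* = 0.8000; value the claim as the probability-weighted average of per-path payoffs, discounted 3 periods at R = 1.02.
Enumerate all 2^3 = 8 price paths (U = up ×1.06, D = down ×0.86); each path with k up-moves has probability p*^k·(1−p*)^(3−k).
DDD: m=24.8062, payoff=8.6738, prob=0.008000
UDD: m=30.5751, payoff=2.9049, prob=0.032000
DUD: m=30.5751, payoff=2.9049, prob=0.032000
UUD: m=37.6855, payoff=0.0000, prob=0.128000
DDU: m=28.8444, payoff=4.6356, prob=0.032000
UDU: m=35.5524, payoff=0.0000, prob=0.128000
DUU: m=33.5400, payoff=0.0000, prob=0.128000
UUU: m=41.3400, payoff=0.0000, prob=0.512000
Price = Σ prob·payoff / R^3 = 0.403646 / 1.061208 = 0.3804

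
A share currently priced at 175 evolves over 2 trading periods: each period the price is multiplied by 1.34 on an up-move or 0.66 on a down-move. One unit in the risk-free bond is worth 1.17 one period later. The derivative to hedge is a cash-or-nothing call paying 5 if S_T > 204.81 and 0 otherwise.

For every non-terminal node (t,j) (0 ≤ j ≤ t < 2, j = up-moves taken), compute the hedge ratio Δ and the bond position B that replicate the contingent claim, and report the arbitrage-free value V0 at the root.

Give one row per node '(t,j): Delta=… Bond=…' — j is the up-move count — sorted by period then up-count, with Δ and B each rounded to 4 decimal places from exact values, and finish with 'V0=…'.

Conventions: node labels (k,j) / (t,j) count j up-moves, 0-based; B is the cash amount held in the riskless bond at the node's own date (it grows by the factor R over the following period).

Risk-neutral probability p* = (R−d)/(u−d) = (1.17−0.66)/(1.34−0.66) = 0.7500.
Expiry values: V(2,0)=0.0000, V(2,1)=0.0000, V(2,2)=5.0000
Node (1,0) S=115.5000: V=(p*·0.0000+(1−p*)·0.0000)/1.17=0.0000; Δ=(0.0000−0.0000)/(154.7700−76.2300)=0.0000; B=V−Δ·S=0.0000
Node (1,1) S=234.5000: V=(p*·5.0000+(1−p*)·0.0000)/1.17=3.2051; Δ=(5.0000−0.0000)/(314.2300−154.7700)=0.0314; B=V−Δ·S=-4.1478
Node (0,0) S=175.0000: V=(p*·3.2051+(1−p*)·0.0000)/1.17=2.0546; Δ=(3.2051−0.0000)/(234.5000−115.5000)=0.0269; B=V−Δ·S=-2.6589
Check: Δ(0,0)·S0 + B(0,0) = 2.0546 = V0.

(0,0): Delta=0.0269 Bond=-2.6589
(1,0): Delta=0.0000 Bond=0.0000
(1,1): Delta=0.0314 Bond=-4.1478
V0=2.0546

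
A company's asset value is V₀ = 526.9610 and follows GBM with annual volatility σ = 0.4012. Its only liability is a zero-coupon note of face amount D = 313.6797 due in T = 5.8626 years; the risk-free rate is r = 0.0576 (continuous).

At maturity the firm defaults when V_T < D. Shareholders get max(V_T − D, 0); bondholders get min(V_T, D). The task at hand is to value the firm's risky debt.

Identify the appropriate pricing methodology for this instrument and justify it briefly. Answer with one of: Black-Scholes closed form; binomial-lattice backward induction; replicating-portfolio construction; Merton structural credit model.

Key observation: the data describe a firm's assets (V₀ = 526.9610, GBM) and a single zero-coupon debt of face 313.6797, so credit quantities follow from equity-as-call in the structural model.

framework: Merton structural credit model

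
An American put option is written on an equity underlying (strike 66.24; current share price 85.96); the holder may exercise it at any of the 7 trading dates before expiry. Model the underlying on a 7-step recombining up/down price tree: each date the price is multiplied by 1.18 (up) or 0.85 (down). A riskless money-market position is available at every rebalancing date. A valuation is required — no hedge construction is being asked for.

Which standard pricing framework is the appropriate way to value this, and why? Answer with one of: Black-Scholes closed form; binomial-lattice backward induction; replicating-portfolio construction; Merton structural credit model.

Key observation: with exercise allowed before expiry on a discrete up/down model (7 steps from spot 85.96), the strike-66.24 put's value must be rolled back through the tree testing early exercise at each node.

framework: binomial-lattice backward induction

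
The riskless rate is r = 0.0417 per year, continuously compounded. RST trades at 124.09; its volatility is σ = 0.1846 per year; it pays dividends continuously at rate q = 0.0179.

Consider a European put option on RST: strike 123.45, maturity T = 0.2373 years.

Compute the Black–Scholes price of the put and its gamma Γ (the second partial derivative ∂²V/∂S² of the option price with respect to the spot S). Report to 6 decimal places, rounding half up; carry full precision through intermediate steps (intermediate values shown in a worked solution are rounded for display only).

price = 3.774554
Γ = 0.035117

σ√T = 0.1846·√0.2373 = 0.089925
d₁ = (ln(S/K) + (r−q+σ²/2)T) / (σ√T) = (ln(124.09/123.45) + (0.0417−0.0179+0.1846²/2)·0.2373) / 0.089925 = (0.005171 + 0.009691) / 0.089925 = 0.165270
d₂ = d₁ − σ√T = 0.165270 − 0.089925 = 0.075345
e^{−rT} = 0.990153
e^{−qT} = 0.995761
N(−d₁) = 0.434366,  N(−d₂) = 0.469970
Put price V = K·e^{−rT}·N(−d₂) − S·e^{−qT}·N(−d₁) = 57.446544 − 53.671990 = 3.774554
φ(d₁) = (1/√(2π))·e^{−d₁²/2} = 0.393531
Γ = e^{−qT}·φ(d₁) / (S·σ·√T) = 0.035117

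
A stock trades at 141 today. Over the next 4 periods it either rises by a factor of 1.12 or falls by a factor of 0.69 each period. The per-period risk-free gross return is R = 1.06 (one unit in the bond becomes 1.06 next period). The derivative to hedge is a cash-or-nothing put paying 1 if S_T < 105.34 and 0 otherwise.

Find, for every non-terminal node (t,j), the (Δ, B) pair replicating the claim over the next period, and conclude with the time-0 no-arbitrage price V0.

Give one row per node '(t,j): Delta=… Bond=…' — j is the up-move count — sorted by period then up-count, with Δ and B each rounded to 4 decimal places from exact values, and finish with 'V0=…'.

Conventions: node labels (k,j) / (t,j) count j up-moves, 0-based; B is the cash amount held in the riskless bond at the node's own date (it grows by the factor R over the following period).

No-arbitrage ⇒ martingale measure with p* = (R−d)/(u−d) = 0.8605.
At maturity the claim pays: V(4,0)=1.0000, V(4,1)=1.0000, V(4,2)=1.0000, V(4,3)=0.0000, V(4,4)=0.0000
(3,0): S=46.3198. Δ = (V_up−V_dn)/(S_up−S_dn) = (1.0000−1.0000)/(51.8781−31.9606) = 0.0000. V = [p*·1.0000 + (1−p*)·1.0000]/1.06 = 0.9434. B = V − Δ·S = 0.9434.
(3,1): S=75.1857. Δ = (V_up−V_dn)/(S_up−S_dn) = (1.0000−1.0000)/(84.2080−51.8781) = 0.0000. V = [p*·1.0000 + (1−p*)·1.0000]/1.06 = 0.9434. B = V − Δ·S = 0.9434.
(3,2): S=122.0406. Δ = (V_up−V_dn)/(S_up−S_dn) = (0.0000−1.0000)/(136.6854−84.2080) = -0.0191. V = [p*·0.0000 + (1−p*)·1.0000]/1.06 = 0.1316. B = V − Δ·S = 2.4572.
(3,3): S=198.0948. Δ = (V_up−V_dn)/(S_up−S_dn) = (0.0000−0.0000)/(221.8662−136.6854) = 0.0000. V = [p*·0.0000 + (1−p*)·0.0000]/1.06 = 0.0000. B = V − Δ·S = 0.0000.
(2,0): S=67.1301. Δ = (V_up−V_dn)/(S_up−S_dn) = (0.9434−0.9434)/(75.1857−46.3198) = 0.0000. V = [p*·0.9434 + (1−p*)·0.9434]/1.06 = 0.8900. B = V − Δ·S = 0.8900.
(2,1): S=108.9648. Δ = (V_up−V_dn)/(S_up−S_dn) = (0.1316−0.9434)/(122.0406−75.1857) = -0.0173. V = [p*·0.1316 + (1−p*)·0.9434]/1.06 = 0.2310. B = V − Δ·S = 2.1189.
(2,2): S=176.8704. Δ = (V_up−V_dn)/(S_up−S_dn) = (0.0000−0.1316)/(198.0948−122.0406) = -0.0017. V = [p*·0.0000 + (1−p*)·0.1316]/1.06 = 0.0173. B = V − Δ·S = 0.3235.
(1,0): S=97.2900. Δ = (V_up−V_dn)/(S_up−S_dn) = (0.2310−0.8900)/(108.9648−67.1301) = -0.0158. V = [p*·0.2310 + (1−p*)·0.8900]/1.06 = 0.3047. B = V − Δ·S = 1.8372.
(1,1): S=157.9200. Δ = (V_up−V_dn)/(S_up−S_dn) = (0.0173−0.2310)/(176.8704−108.9648) = -0.0031. V = [p*·0.0173 + (1−p*)·0.2310]/1.06 = 0.0445. B = V − Δ·S = 0.5415.
(0,0): S=141.0000. Δ = (V_up−V_dn)/(S_up−S_dn) = (0.0445−0.3047)/(157.9200−97.2900) = -0.0043. V = [p*·0.0445 + (1−p*)·0.3047]/1.06 = 0.0762. B = V − Δ·S = 0.6814.
Check: Δ(0,0)·S0 + B(0,0) = 0.0762 = V0.

(0,0): Delta=-0.0043 Bond=0.6814
(1,0): Delta=-0.0158 Bond=1.8372
(1,1): Delta=-0.0031 Bond=0.5415
(2,0): Delta=0.0000 Bond=0.8900
(2,1): Delta=-0.0173 Bond=2.1189
(2,2): Delta=-0.0017 Bond=0.3235
(3,0): Delta=0.0000 Bond=0.9434
(3,1): Delta=0.0000 Bond=0.9434
(3,2): Delta=-0.0191 Bond=2.4572
(3,3): Delta=0.0000 Bond=0.0000
V0=0.0762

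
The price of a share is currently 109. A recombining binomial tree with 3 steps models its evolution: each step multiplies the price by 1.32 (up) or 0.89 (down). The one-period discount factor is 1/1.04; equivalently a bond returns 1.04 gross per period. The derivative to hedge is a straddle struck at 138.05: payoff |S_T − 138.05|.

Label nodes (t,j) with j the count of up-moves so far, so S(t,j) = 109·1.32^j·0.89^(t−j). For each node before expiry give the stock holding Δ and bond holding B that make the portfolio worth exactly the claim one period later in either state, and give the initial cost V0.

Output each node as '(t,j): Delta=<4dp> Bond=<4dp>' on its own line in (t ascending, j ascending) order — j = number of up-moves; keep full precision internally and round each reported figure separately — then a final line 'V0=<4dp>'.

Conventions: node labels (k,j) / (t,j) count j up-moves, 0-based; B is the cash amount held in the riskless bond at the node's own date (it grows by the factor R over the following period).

Arbitrage-free pricing uses the up-move probability p* = (R−d)/(u−d) = 0.3488, discounting each step at R = 1.04.
Terminal payoffs: V(3,0)=61.2084, V(3,1)=24.0827, V(3,2)=30.9802, V(3,3)=112.6465
  t=2,j=0: stock 86.3389 → up 113.9673 (V=24.0827), down 76.8416 (V=61.2084). Price 46.4015; hedge Δ=-1.0000, bond B=132.7404.
  t=2,j=1: stock 128.0532 → up 169.0302 (V=30.9802), down 113.9673 (V=24.0827). Price 25.4700; hedge Δ=0.1253, bond B=9.4291.
  t=2,j=2: stock 189.9216 → up 250.6965 (V=112.6465), down 169.0302 (V=30.9802). Price 57.1812; hedge Δ=1.0000, bond B=-132.7404.
  t=1,j=0: stock 97.0100 → up 128.0532 (V=25.4700), down 86.3389 (V=46.4015). Price 37.5960; hedge Δ=-0.5018, bond B=86.2739.
  t=1,j=1: stock 143.8800 → up 189.9216 (V=57.1812), down 128.0532 (V=25.4700). Price 35.1270; hedge Δ=0.5126, bond B=-38.6201.
  t=0,j=0: stock 109.0000 → up 143.8800 (V=35.1270), down 97.0100 (V=37.5960). Price 35.3218; hedge Δ=-0.0527, bond B=41.0637.
Check: Δ(0,0)·S0 + B(0,0) = 35.3218 = V0.

(0,0): Delta=-0.0527 Bond=41.0637
(1,0): Delta=-0.5018 Bond=86.2739
(1,1): Delta=0.5126 Bond=-38.6201
(2,0): Delta=-1.0000 Bond=132.7404
(2,1): Delta=0.1253 Bond=9.4291
(2,2): Delta=1.0000 Bond=-132.7404
V0=35.3218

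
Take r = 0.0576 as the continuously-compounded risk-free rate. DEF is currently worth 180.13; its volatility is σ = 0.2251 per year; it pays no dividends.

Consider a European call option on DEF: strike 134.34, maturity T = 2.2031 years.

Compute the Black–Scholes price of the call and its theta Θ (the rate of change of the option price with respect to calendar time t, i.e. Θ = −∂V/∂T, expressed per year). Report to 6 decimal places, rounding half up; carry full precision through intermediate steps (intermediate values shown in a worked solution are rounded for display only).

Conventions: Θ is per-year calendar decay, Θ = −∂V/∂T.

price = 64.205482
Θ = -7.852031

σ√T = 0.2251·√2.2031 = 0.334112
d₁ = (ln(S/K) + (r+σ²/2)T) / (σ√T) = (ln(180.13/134.34) + (0.0576+0.2251²/2)·2.2031) / 0.334112 = (0.293305 + 0.182714) / 0.334112 = 1.424727
d₂ = d₁ − σ√T = 1.424727 − 0.334112 = 1.090615
e^{−rT} = 0.880823
N(d₁) = 0.922882,  N(d₂) = 0.862279
Call price V = S·N(d₁) − K·e^{−rT}·N(d₂) = 166.238727 − 102.033246 = 64.205482
φ(d₁) = (1/√(2π))·e^{−d₁²/2} = 0.144589
Θ = −S·φ(d₁)·σ/(2√T) − r·K·e^{−rT}·N(d₂) = −1.974916 − 5.877115 = -7.852031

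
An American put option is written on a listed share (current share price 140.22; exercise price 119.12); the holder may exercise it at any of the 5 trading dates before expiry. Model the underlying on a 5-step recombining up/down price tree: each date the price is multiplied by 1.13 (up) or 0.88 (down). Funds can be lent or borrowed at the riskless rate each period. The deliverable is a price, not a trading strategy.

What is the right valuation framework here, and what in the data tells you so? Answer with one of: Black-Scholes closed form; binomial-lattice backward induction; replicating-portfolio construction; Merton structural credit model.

framework: binomial-lattice backward induction

Key observation: with exercise allowed before expiry on a discrete up/down model (5 steps from spot 140.22), the strike-119.12 put's value must be rolled back through the tree testing early exercise at each node.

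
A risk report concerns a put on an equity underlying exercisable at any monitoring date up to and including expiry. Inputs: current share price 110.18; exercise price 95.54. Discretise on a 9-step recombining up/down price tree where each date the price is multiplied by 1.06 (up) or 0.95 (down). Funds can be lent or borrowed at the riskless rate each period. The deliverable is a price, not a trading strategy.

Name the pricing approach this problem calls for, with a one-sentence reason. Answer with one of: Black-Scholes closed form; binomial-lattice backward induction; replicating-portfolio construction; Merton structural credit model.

Key observation: the put (strike 95.54 on spot 110.18) is American-style on a 9-step discrete price model, so the early-exercise decision at every node requires stepwise backward valuation — a closed form cannot price the exercise right.

framework: binomial-lattice backward induction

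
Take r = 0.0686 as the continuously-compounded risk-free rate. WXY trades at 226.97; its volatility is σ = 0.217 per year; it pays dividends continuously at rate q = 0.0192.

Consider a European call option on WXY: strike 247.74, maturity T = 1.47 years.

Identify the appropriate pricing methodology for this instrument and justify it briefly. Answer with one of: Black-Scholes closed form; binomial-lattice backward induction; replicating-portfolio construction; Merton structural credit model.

framework: Black-Scholes closed form

Key observation: the instrument is a plain European call (strike 247.74) on a lognormal asset; the exact continuous-time formula applies directly.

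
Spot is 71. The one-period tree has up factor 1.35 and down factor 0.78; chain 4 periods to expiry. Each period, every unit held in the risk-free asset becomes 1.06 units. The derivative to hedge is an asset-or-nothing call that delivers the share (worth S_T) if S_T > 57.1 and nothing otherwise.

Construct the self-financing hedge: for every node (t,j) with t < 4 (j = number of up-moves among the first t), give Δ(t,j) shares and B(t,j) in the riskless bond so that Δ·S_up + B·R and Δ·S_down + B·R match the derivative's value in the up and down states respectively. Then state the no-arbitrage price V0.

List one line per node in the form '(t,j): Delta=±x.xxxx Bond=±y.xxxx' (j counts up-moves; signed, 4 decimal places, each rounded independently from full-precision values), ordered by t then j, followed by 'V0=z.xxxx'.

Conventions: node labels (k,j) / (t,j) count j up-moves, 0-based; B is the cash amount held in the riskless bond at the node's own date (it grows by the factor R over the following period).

No-arbitrage ⇒ martingale measure with p* = (R−d)/(u−d) = 0.4912.
Terminal payoffs: V(4,0)=0.0000, V(4,1)=0.0000, V(4,2)=78.7254, V(4,3)=136.2556, V(4,4)=235.8269
  t=3,j=0: stock 33.6932 → up 45.4858 (V=0.0000), down 26.2807 (V=0.0000). Price 0.0000; hedge Δ=0.0000, bond B=0.0000.
  t=3,j=1: stock 58.3151 → up 78.7254 (V=78.7254), down 45.4858 (V=0.0000). Price 36.4832; hedge Δ=2.3684, bond B=-101.6316.
  t=3,j=2: stock 100.9301 → up 136.2556 (V=136.2556), down 78.7254 (V=78.7254). Price 100.9300; hedge Δ=1.0000, bond B=0.0000.
  t=3,j=3: stock 174.6866 → up 235.8269 (V=235.8269), down 136.2556 (V=136.2556). Price 174.6866; hedge Δ=1.0000, bond B=0.0000.
  t=2,j=0: stock 43.1964 → up 58.3151 (V=36.4832), down 33.6932 (V=0.0000). Price 16.9071; hedge Δ=1.4817, bond B=-47.0984.
  t=2,j=1: stock 74.7630 → up 100.9301 (V=100.9300), down 58.3151 (V=36.4832). Price 64.2842; hedge Δ=1.5123, bond B=-48.7805.
  t=2,j=2: stock 129.3975 → up 174.6866 (V=174.6866), down 100.9301 (V=100.9300). Price 129.3975; hedge Δ=1.0000, bond B=0.0000.
  t=1,j=0: stock 55.3800 → up 74.7630 (V=64.2842), down 43.1964 (V=16.9071). Price 37.9057; hedge Δ=1.5009, bond B=-45.2120.
  t=1,j=1: stock 95.8500 → up 129.3975 (V=129.3975), down 74.7630 (V=64.2842). Price 90.8205; hedge Δ=1.1918, bond B=-23.4133.
  t=0,j=0: stock 71.0000 → up 95.8500 (V=90.8205), down 55.3800 (V=37.9057). Price 60.2820; hedge Δ=1.3075, bond B=-32.5508.
Sanity check at the root: Δ(0,0)·S0 + B(0,0) reproduces V0 = 60.2820.

(0,0): Delta=1.3075 Bond=-32.5508
(1,0): Delta=1.5009 Bond=-45.2120
(1,1): Delta=1.1918 Bond=-23.4133
(2,0): Delta=1.4817 Bond=-47.0984
(2,1): Delta=1.5123 Bond=-48.7805
(2,2): Delta=1.0000 Bond=0.0000
(3,0): Delta=0.0000 Bond=0.0000
(3,1): Delta=2.3684 Bond=-101.6316
(3,2): Delta=1.0000 Bond=0.0000
(3,3): Delta=1.0000 Bond=0.0000
V0=60.2820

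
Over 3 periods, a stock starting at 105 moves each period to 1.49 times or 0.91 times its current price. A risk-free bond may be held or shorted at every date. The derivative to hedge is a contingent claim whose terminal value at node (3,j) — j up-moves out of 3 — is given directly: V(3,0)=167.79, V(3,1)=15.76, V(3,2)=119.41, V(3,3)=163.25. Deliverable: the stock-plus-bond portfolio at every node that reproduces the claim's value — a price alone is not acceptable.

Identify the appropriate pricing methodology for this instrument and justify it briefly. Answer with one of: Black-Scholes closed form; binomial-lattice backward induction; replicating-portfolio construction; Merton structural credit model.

framework: replicating-portfolio construction

Key observation: the deliverable is the dynamic trading strategy on the 3-step tree (spot 105, moves 1.49 and 0.91), so the valuation must go through the node-by-node replicating-portfolio solve.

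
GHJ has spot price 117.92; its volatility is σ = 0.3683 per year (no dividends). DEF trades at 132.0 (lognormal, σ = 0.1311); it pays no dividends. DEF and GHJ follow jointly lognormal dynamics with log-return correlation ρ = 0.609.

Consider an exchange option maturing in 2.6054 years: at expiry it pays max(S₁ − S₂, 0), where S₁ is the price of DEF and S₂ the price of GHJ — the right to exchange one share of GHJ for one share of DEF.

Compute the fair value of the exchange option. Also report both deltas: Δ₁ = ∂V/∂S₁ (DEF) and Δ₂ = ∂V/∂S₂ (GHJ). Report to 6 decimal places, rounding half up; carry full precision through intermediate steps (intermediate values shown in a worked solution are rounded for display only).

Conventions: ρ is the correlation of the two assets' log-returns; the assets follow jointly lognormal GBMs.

exchange price = 32.082013
Δ1 = 0.682737
Δ2 = -0.492192

σ_eff = √(σ₁² + σ₂² − 2ρσ₁σ₂) = √(0.1311² + 0.3683² − 2·0.609·0.1311·0.3683) = 0.306630
d₁ = (ln(S₁/S₂) + (q₂ − q₁ + σ_eff²/2)T) / (σ_eff√T) = (ln(132.0/117.92) + (0.0 − 0.0 + 0.047011)·2.6054) / 0.494939 = 0.475367
d₂ = d₁ − σ_eff√T = 0.475367 − 0.494939 = -0.019572
N(d₁) = 0.682737,  N(d₂) = 0.492192
V = S₁·e^{−q₁T}·N(d₁) − S₂·e^{−q₂T}·N(d₂) = 90.121336 − 58.039323 = 32.082013
Key observation: r never enters — measured in units of GHJ, the claim is a call on S₁/S₂ struck at 1, so only the dividend yields and σ_eff matter.
Δ₁ = e^{−q₁T}·N(d₁) = 0.682737;  Δ₂ = −e^{−q₂T}·N(d₂) = -0.492192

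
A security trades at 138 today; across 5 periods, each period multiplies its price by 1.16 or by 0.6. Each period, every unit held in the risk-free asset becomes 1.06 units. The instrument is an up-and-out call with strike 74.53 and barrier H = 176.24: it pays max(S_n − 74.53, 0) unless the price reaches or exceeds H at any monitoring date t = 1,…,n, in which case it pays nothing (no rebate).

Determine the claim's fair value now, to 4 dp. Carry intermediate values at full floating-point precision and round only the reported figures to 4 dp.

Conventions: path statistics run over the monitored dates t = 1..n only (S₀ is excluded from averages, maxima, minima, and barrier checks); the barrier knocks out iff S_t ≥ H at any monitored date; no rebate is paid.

price = 9.4391

With p* = (R−d)/(u−d) = 0.8214, sum probability × payoff across the paths and divide by R^5.
Enumerate all 2^5 = 32 price paths (U = up ×1.16, D = down ×0.6); each path with k up-moves has probability p*^k·(1−p*)^(5−k).
DDDDD: M=82.8000, payoff=0.0000, prob=0.000182
UDDDD: M=160.0800, payoff=0.0000, prob=0.000835
DUDDD: M=96.0480, payoff=0.0000, prob=0.000835
UUDDD: M=185.6928, payoff=0.0000, prob=0.003842
DDUDD: M=82.8000, payoff=0.0000, prob=0.000835
UDUDD: M=160.0800, payoff=0.0000, prob=0.003842
DUUDD: M=111.4157, payoff=0.0000, prob=0.003842
UUUDD: M=215.4036, payoff=0.0000, prob=0.017674
DDDUD: M=82.8000, payoff=0.0000, prob=0.000835
UDDUD: M=160.0800, payoff=0.0000, prob=0.003842
DUDUD: M=96.0480, payoff=0.0000, prob=0.003842
UUDUD: M=185.6928, payoff=0.0000, prob=0.017674
DDUUD: M=82.8000, payoff=0.0000, prob=0.003842
UDUUD: M=160.0800, payoff=3.0153, prob=0.017674
DUUUD: M=129.2422, payoff=3.0153, prob=0.017674
UUUUD: M=249.8682, payoff=0.0000, prob=0.081300
DDDDU: M=82.8000, payoff=0.0000, prob=0.000835
UDDDU: M=160.0800, payoff=0.0000, prob=0.003842
DUDDU: M=96.0480, payoff=0.0000, prob=0.003842
UUDDU: M=185.6928, payoff=0.0000, prob=0.017674
DDUDU: M=82.8000, payoff=0.0000, prob=0.003842
UDUDU: M=160.0800, payoff=3.0153, prob=0.017674
DUUDU: M=111.4157, payoff=3.0153, prob=0.017674
UUUDU: M=215.4036, payoff=0.0000, prob=0.081300
DDDUU: M=82.8000, payoff=0.0000, prob=0.003842
UDDUU: M=160.0800, payoff=3.0153, prob=0.017674
DUDUU: M=96.0480, payoff=3.0153, prob=0.017674
UUDUU: M=185.6928, payoff=0.0000, prob=0.081300
DDUUU: M=82.8000, payoff=3.0153, prob=0.017674
UDUUU: M=160.0800, payoff=75.3909, prob=0.081300
DUUUU: M=149.9209, payoff=75.3909, prob=0.081300
UUUUU: M=289.8471, payoff=0.0000, prob=0.373981
Price = Σ prob·payoff / R^5 = 12.631632 / 1.338226 = 9.4391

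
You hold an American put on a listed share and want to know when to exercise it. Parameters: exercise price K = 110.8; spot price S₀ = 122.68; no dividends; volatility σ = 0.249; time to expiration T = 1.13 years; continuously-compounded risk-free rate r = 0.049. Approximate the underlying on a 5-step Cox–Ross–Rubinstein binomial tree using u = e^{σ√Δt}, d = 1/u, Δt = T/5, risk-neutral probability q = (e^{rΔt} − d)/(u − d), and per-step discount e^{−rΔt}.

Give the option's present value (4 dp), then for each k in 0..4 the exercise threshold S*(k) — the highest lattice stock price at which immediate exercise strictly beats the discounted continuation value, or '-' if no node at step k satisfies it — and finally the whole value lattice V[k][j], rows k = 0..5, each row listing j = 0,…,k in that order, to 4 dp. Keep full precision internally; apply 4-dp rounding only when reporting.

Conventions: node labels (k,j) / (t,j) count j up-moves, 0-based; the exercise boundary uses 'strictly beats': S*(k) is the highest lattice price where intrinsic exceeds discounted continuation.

price = 5.3400
boundary = - - - 86.0097 96.8180
tree:
5.3400
9.2328 1.8236
15.4745 3.6088 0.1974
24.7903 7.1172 0.4136 0.0000
34.3921 13.9820 0.8665 0.0000 0.0000
42.9219 24.7903 1.8155 0.0000 0.0000 0.0000

params: Δt=0.22600 u=1.12566 d=0.88836 q=0.51737 e^(-rΔt)=0.98899
t_5 payoffs: 42.9219 24.7903 1.8155 0.0000 0.0000 0.0000
t_4: node(4,0) S=76.4079 payoff=34.3921 vs cont=33.1719 → 34.3921 [stop]  node(4,1) S=96.8180 payoff=13.9820 vs cont=12.7618 → 13.9820 [stop]  node(4,2) S=122.6800 payoff=0.0000 vs cont=0.8665 → 0.8665 [wait]  node(4,3) S=155.4503 payoff=0.0000 vs cont=0.0000 → 0.0000 [wait]  node(4,4) S=196.9741 payoff=0.0000 vs cont=0.0000 → 0.0000 [wait]  ⇒ S*(4)=96.8180
t_3: node(3,0) S=86.0097 payoff=24.7903 vs cont=23.5701 → 24.7903 [stop]  node(3,1) S=108.9845 payoff=1.8155 vs cont=7.1172 → 7.1172 [wait]  node(3,2) S=138.0965 payoff=0.0000 vs cont=0.4136 → 0.4136 [wait]  node(3,3) S=174.9848 payoff=0.0000 vs cont=0.0000 → 0.0000 [wait]  ⇒ S*(3)=86.0097
t_2: node(2,0) S=96.8180 payoff=13.9820 vs cont=15.4745 → 15.4745 [wait]  node(2,1) S=122.6800 payoff=0.0000 vs cont=3.6088 → 3.6088 [wait]  node(2,2) S=155.4503 payoff=0.0000 vs cont=0.1974 → 0.1974 [wait]  ⇒ S*(2)=-
t_1: node(1,0) S=108.9845 payoff=1.8155 vs cont=9.2328 → 9.2328 [wait]  node(1,1) S=138.0965 payoff=0.0000 vs cont=1.8236 → 1.8236 [wait]  ⇒ S*(1)=-
t_0: node(0,0) S=122.6800 payoff=0.0000 vs cont=5.3400 → 5.3400 [wait]  ⇒ S*(0)=-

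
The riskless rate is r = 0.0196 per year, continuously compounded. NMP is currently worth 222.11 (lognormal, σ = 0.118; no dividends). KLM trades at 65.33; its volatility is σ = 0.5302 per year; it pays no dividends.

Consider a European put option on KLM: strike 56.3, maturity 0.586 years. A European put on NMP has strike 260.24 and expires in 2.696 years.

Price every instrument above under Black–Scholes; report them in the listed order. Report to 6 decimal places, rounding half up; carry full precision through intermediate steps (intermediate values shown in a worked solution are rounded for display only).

[KLM put K=56.3]
σ√T = 0.5302·√0.586 = 0.405871
d₁ = (ln(S/K) + (r+σ²/2)T) / (σ√T) = (ln(65.33/56.3) + (0.0196+0.5302²/2)·0.586) / 0.405871 = (0.148757 + 0.093851) / 0.405871 = 0.597746
d₂ = d₁ − σ√T = 0.597746 − 0.405871 = 0.191875
e^{−rT} = 0.988580
N(−d₁) = 0.275005,  N(−d₂) = 0.423920
price = K·e^{−rT}·N(−d₂) − S·N(−d₁) = 23.594144 − 17.966048 = 5.628097
[NMP put K=260.24]
σ√T = 0.118·√2.696 = 0.193750
d₁ = (ln(S/K) + (r+σ²/2)T) / (σ√T) = (ln(222.11/260.24) + (0.0196+0.118²/2)·2.696) / 0.193750 = (-0.158432 + 0.071611) / 0.193750 = -0.448105
d₂ = d₁ − σ√T = -0.448105 − 0.193750 = -0.641855
e^{−rT} = 0.948530
N(−d₁) = 0.672961,  N(−d₂) = 0.739516
price = K·e^{−rT}·N(−d₂) − S·N(−d₁) = 182.546289 − 149.471425 = 33.074864

price(KLM put K=56.3) = 5.628097
price(NMP put K=260.24) = 33.074864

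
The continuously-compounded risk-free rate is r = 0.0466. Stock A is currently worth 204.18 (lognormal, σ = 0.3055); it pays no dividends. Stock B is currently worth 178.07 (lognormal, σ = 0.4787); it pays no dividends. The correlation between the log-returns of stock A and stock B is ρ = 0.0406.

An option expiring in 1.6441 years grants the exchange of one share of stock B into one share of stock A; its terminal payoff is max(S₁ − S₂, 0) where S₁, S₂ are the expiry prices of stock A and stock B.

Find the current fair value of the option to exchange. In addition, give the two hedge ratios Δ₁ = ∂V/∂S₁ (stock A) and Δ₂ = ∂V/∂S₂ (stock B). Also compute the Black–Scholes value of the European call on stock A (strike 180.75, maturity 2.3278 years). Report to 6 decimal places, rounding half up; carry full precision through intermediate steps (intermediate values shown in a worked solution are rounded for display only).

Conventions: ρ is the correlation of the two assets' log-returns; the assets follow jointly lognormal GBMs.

exchange price = 67.337531
Δ1 = 0.708420
Δ2 = -0.434142
price(stock A call K=180.75) = 58.707045

σ_eff = √(σ₁² + σ₂² − 2ρσ₁σ₂) = √(0.3055² + 0.4787² − 2·0.0406·0.3055·0.4787) = 0.557323
d₁ = (ln(S₁/S₂) + (q₂ − q₁ + σ_eff²/2)T) / (σ_eff√T) = (ln(204.18/178.07) + (0.0 − 0.0 + 0.155305)·1.6441) / 0.714613 = 0.548774
d₂ = d₁ − σ_eff√T = 0.548774 − 0.714613 = -0.165839
N(d₁) = 0.708420,  N(d₂) = 0.434142
V = S₁·e^{−q₁T}·N(d₁) − S₂·e^{−q₂T}·N(d₂) = 144.645151 − 77.307620 = 67.337531
Δ₁ = e^{−q₁T}·N(d₁) = 0.708420;  Δ₂ = −e^{−q₂T}·N(d₂) = -0.434142
[vanilla: stock A call K=180.75]
σ√T = 0.3055·√2.3278 = 0.466105
d₁ = (ln(S/K) + (r+σ²/2)T) / (σ√T) = (ln(204.18/180.75) + (0.0466+0.3055²/2)·2.3278) / 0.466105 = (0.121887 + 0.217103) / 0.466105 = 0.727281
d₂ = d₁ − σ√T = 0.727281 − 0.466105 = 0.261176
e^{−rT} = 0.897201
N(d₁) = 0.766473,  N(d₂) = 0.603022
price = S·N(d₁) − K·e^{−rT}·N(d₂) = 156.498490 − 97.791445 = 58.707045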